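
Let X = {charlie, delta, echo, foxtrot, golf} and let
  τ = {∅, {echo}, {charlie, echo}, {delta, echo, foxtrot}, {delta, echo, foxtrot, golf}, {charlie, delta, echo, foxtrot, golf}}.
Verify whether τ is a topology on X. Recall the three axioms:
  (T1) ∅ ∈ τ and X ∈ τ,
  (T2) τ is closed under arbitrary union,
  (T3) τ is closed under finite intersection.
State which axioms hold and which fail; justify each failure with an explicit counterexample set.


τ is NOT a topology on X.

Axiom (T1): ∅ ∈ τ? Yes; X ∈ τ? Yes.
Axiom (T2/T3): check pairwise unions and intersections of members of τ.
Counterexample for (T2): {charlie, echo} ∪ {delta, echo, foxtrot} = {charlie, delta, echo, foxtrot} ∉ τ. Therefore τ is NOT a topology.


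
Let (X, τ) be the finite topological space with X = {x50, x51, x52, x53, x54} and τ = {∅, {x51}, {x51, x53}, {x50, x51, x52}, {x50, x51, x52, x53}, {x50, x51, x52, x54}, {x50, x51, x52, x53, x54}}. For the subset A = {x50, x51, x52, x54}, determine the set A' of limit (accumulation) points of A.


A' = {x50, x52, x53, x54}

For each x ∈ X, list the open sets U ∈ τ with x ∈ U, then check whether U ∩ (A ∖ {x}) ≠ ∅ for every such U.
  x = x50: opens ∋ x are {x50, x51, x52}, {x50, x51, x52, x53}, {x50, x51, x52, x54}, {x50, x51, x52, x53, x54}; each meets A ∖ {x50}, so x IS a limit point.
  x = x51: open {x51} ∋ x has {x51} ∩ (A ∖ {x51}) = ∅, so x is NOT a limit point.
  x = x52: opens ∋ x are {x50, x51, x52}, {x50, x51, x52, x53}, {x50, x51, x52, x54}, {x50, x51, x52, x53, x54}; each meets A ∖ {x52}, so x IS a limit point.
  x = x53: opens ∋ x are {x51, x53}, {x50, x51, x52, x53}, {x50, x51, x52, x53, x54}; each meets A ∖ {x53}, so x IS a limit point.
  x = x54: opens ∋ x are {x50, x51, x52, x54}, {x50, x51, x52, x53, x54}; each meets A ∖ {x54}, so x IS a limit point.
Collecting: A' = {x50, x52, x53, x54}.


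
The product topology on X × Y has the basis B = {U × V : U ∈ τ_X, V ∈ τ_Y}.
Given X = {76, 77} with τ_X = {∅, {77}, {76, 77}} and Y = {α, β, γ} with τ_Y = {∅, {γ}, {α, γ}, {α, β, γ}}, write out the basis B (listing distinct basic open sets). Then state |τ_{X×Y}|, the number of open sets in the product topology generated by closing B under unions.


Basis B = {∅ × ∅, {77} × {γ}, {76, 77} × {γ}, {77} × {α, γ}, {77} × {α, β, γ}, {76, 77} × {α, γ}, {76, 77} × {α, β, γ}}; |τ_{X×Y}| = 10.

Enumerate products U × V with U ∈ τ_X, V ∈ τ_Y (deduplicated):
  ∅ × ∅ = {} (∅)
  {77} × {γ} = {(77,γ)}
  {76, 77} × {γ} = {(76,γ), (77,γ)}
  {77} × {α, γ} = {(77,α), (77,γ)}
  {77} × {α, β, γ} = {(77,α), (77,β), (77,γ)}
  {76, 77} × {α, γ} = {(76,α), (76,γ), (77,α), (77,γ)}
  {76, 77} × {α, β, γ} = {(76,α), (76,β), (76,γ), (77,α), (77,β), (77,γ)}
These 7 distinct sets form the basis B.
Close under arbitrary unions to get τ_{X×Y}; counting gives |τ_{X×Y}| = 10.


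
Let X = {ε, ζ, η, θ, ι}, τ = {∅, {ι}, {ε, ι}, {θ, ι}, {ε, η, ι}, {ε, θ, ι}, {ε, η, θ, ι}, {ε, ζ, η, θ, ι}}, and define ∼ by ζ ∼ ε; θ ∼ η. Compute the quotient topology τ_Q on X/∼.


X/∼ = {[ε=ζ], [η=θ], [ι]}; |τ_Q| = 3.

Equivalence classes: [ε=ζ], [η=θ], [ι].
Quotient map π: X → X/∼ sends ε ↦ [ε=ζ], ζ ↦ [ε=ζ], η ↦ [η=θ], θ ↦ [η=θ], ι ↦ [ι].
For each subset V ⊆ X/∼, compute π^{-1}(V) ⊆ X and check whether π^{-1}(V) ∈ τ. V is open in τ_Q iff π^{-1}(V) ∈ τ.
  V = {}: π^{-1}(V) = ∅ ∈ τ ✓.
  V = {[ε=ζ]}: π^{-1}(V) = {ε, ζ} ∉ τ ✗.
  V = {[η=θ]}: π^{-1}(V) = {η, θ} ∉ τ ✗.
  V = {[ε=ζ], [η=θ]}: π^{-1}(V) = {ε, ζ, η, θ} ∉ τ ✗.
  V = {[ι]}: π^{-1}(V) = {ι} ∈ τ ✓.
  V = {[ε=ζ], [ι]}: π^{-1}(V) = {ε, ζ, ι} ∉ τ ✗.
  V = {[η=θ], [ι]}: π^{-1}(V) = {η, θ, ι} ∉ τ ✗.
  V = {[ε=ζ], [η=θ], [ι]}: π^{-1}(V) = {ε, ζ, η, θ, ι} ∈ τ ✓.
Open sets in the quotient: τ_Q = {{}, {[ι]}, {[ε=ζ], [η=θ], [ι]}} (3 elements).


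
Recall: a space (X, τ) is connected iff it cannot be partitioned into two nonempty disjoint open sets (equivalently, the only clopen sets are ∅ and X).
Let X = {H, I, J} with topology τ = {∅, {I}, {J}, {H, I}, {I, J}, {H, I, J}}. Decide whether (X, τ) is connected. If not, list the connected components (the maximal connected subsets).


(X, τ) is disconnected; components = [{J}, {H, I}].

Find clopen sets (U ∈ τ with X ∖ U ∈ τ):
  U = ∅, X ∖ U = {H, I, J} — both open, so U is clopen.
  U = {J}, X ∖ U = {H, I} — both open, so U is clopen.
  U = {H, I}, X ∖ U = {J} — both open, so U is clopen.
  U = {H, I, J}, X ∖ U = ∅ — both open, so U is clopen.
Nontrivial clopen(s) exist: e.g. {H, I}. So (X, τ) is disconnected.
Compute connected components by grouping points that agree on all clopens:
  component: {J}
  component: {H, I}


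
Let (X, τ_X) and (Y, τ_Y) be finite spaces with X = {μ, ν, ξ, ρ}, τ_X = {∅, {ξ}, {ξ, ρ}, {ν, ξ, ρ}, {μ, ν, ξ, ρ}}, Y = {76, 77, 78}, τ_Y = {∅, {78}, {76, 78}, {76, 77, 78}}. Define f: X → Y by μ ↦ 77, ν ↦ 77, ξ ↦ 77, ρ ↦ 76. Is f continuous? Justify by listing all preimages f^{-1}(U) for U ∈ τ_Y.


f is NOT continuous.

Compute f^{-1}(U) for each U ∈ τ_Y:
  U = ∅: f^{-1}(U) = ∅ ∈ τ_X ✓.
  U = {78}: f^{-1}(U) = ∅ ∈ τ_X ✓.
  U = {76, 78}: f^{-1}(U) = {ρ} ∉ τ_X ✗.
  U = {76, 77, 78}: f^{-1}(U) = {μ, ν, ξ, ρ} ∈ τ_X ✓.
Found U = {76, 78} with f^{-1}(U) = {ρ} not in τ_X. Therefore f is NOT continuous.


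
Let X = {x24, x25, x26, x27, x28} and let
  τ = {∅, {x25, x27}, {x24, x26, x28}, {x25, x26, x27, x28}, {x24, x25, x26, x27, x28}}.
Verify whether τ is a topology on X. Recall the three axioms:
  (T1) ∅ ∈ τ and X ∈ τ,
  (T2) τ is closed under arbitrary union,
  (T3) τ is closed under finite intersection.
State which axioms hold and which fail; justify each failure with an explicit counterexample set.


τ is NOT a topology on X.

Axiom (T1): ∅ ∈ τ? Yes; X ∈ τ? Yes.
Axiom (T2/T3): check pairwise unions and intersections of members of τ.
Counterexample for (T3): {x24, x26, x28} ∩ {x25, x26, x27, x28} = {x26, x28} ∉ τ. Therefore τ is NOT a topology.


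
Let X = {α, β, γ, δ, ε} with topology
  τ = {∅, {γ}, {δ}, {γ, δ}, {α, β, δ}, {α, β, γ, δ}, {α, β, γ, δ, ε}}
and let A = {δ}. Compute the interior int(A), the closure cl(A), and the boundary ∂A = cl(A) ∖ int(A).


int(A) = {δ}, cl(A) = {α, β, δ, ε}, ∂A = {α, β, ε}.

Closed sets in (X, τ) are complements of opens:
  closed(X, τ) = {∅, {ε}, {γ, ε}, {α, β, ε}, {α, β, γ, ε}, {α, β, δ, ε}, {α, β, γ, δ, ε}}.
int(A) = ⋃ {U ∈ τ : U ⊆ A}. Opens contained in A: ∅, {δ}.
Taking the union of these: int(A) = {δ}.
cl(A) = ⋂ {C closed : A ⊆ C}. Closed sets containing A: {α, β, δ, ε}, {α, β, γ, δ, ε}.
Intersecting these: cl(A) = {α, β, δ, ε}.
∂A = cl(A) ∖ int(A) = {α, β, δ, ε} ∖ {δ} = {α, β, ε}.


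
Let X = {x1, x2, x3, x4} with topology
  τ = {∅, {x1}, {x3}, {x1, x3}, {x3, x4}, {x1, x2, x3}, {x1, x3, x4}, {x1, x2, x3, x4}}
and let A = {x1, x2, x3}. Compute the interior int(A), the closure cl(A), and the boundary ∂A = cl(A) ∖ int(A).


int(A) = {x1, x2, x3}, cl(A) = {x1, x2, x3, x4}, ∂A = {x4}.

Closed sets in (X, τ) are complements of opens:
  closed(X, τ) = {∅, {x2}, {x4}, {x1, x2}, {x2, x4}, {x1, x2, x4}, {x2, x3, x4}, {x1, x2, x3, x4}}.
int(A) = ⋃ {U ∈ τ : U ⊆ A}. Opens contained in A: ∅, {x1}, {x3}, {x1, x3}, {x1, x2, x3}.
Taking the union of these: int(A) = {x1, x2, x3}.
cl(A) = ⋂ {C closed : A ⊆ C}. Closed sets containing A: {x1, x2, x3, x4}.
Intersecting these: cl(A) = {x1, x2, x3, x4}.
∂A = cl(A) ∖ int(A) = {x1, x2, x3, x4} ∖ {x1, x2, x3} = {x4}.


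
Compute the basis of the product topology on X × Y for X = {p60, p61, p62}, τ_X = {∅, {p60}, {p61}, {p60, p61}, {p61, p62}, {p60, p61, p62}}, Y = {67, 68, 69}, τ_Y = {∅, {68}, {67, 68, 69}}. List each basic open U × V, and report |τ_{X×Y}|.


Basis B = {∅ × ∅, {p60} × {68}, {p61} × {68}, {p60, p61} × {68}, {p61, p62} × {68}, {p60} × {67, 68, 69}, {p60, p61, p62} × {68}, {p61} × {67, 68, 69}, {p60, p61} × {67, 68, 69}, {p61, p62} × {67, 68, 69}, {p60, p61, p62} × {67, 68, 69}}; |τ_{X×Y}| = 18.

Enumerate products U × V with U ∈ τ_X, V ∈ τ_Y (deduplicated):
  ∅ × ∅ = {} (∅)
  {p60} × {68} = {(p60,68)}
  {p61} × {68} = {(p61,68)}
  {p60, p61} × {68} = {(p60,68), (p61,68)}
  {p61, p62} × {68} = {(p61,68), (p62,68)}
  {p60} × {67, 68, 69} = {(p60,67), (p60,68), (p60,69)}
  {p60, p61, p62} × {68} = {(p60,68), (p61,68), (p62,68)}
  {p61} × {67, 68, 69} = {(p61,67), (p61,68), (p61,69)}
  {p60, p61} × {67, 68, 69} = {(p60,67), (p60,68), (p60,69), (p61,67), (p61,68), (p61,69)}
  {p61, p62} × {67, 68, 69} = {(p61,67), (p61,68), (p61,69), (p62,67), (p62,68), (p62,69)}
  {p60, p61, p62} × {67, 68, 69} = {(p60,67), (p60,68), (p60,69), (p61,67), (p61,68), (p61,69), (p62,67), (p62,68), (p62,69)}
These 11 distinct sets form the basis B.
Close under arbitrary unions to get τ_{X×Y}; counting gives |τ_{X×Y}| = 18.


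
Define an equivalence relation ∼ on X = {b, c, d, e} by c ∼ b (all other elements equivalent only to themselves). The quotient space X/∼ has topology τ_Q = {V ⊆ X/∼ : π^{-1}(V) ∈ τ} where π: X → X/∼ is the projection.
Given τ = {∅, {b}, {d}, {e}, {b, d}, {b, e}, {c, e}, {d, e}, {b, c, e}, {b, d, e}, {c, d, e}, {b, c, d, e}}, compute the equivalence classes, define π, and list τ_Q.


X/∼ = {[b=c], [d], [e]}; |τ_Q| = 6.

Equivalence classes: [b=c], [d], [e].
Quotient map π: X → X/∼ sends b ↦ [b=c], c ↦ [b=c], d ↦ [d], e ↦ [e].
For each subset V ⊆ X/∼, compute π^{-1}(V) ⊆ X and check whether π^{-1}(V) ∈ τ. V is open in τ_Q iff π^{-1}(V) ∈ τ.
  V = {}: π^{-1}(V) = ∅ ∈ τ ✓.
  V = {[b=c]}: π^{-1}(V) = {b, c} ∉ τ ✗.
  V = {[d]}: π^{-1}(V) = {d} ∈ τ ✓.
  V = {[b=c], [d]}: π^{-1}(V) = {b, c, d} ∉ τ ✗.
  V = {[e]}: π^{-1}(V) = {e} ∈ τ ✓.
  V = {[b=c], [e]}: π^{-1}(V) = {b, c, e} ∈ τ ✓.
  V = {[d], [e]}: π^{-1}(V) = {d, e} ∈ τ ✓.
  V = {[b=c], [d], [e]}: π^{-1}(V) = {b, c, d, e} ∈ τ ✓.
Open sets in the quotient: τ_Q = {{}, {[d]}, {[e]}, {[b=c], [e]}, {[d], [e]}, {[b=c], [d], [e]}} (6 elements).


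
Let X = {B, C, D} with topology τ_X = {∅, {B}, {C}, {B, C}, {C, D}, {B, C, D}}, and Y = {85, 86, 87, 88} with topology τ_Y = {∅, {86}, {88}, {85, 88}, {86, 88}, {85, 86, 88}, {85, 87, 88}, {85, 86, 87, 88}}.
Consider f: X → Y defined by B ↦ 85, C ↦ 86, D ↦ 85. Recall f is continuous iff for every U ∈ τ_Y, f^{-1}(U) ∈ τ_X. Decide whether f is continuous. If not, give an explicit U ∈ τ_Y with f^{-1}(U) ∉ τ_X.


f is NOT continuous.

Compute f^{-1}(U) for each U ∈ τ_Y:
  U = ∅: f^{-1}(U) = ∅ ∈ τ_X ✓.
  U = {86}: f^{-1}(U) = {C} ∈ τ_X ✓.
  U = {88}: f^{-1}(U) = ∅ ∈ τ_X ✓.
  U = {85, 88}: f^{-1}(U) = {B, D} ∉ τ_X ✗.
  U = {86, 88}: f^{-1}(U) = {C} ∈ τ_X ✓.
  U = {85, 86, 88}: f^{-1}(U) = {B, C, D} ∈ τ_X ✓.
  U = {85, 87, 88}: f^{-1}(U) = {B, D} ∉ τ_X ✗.
  U = {85, 86, 87, 88}: f^{-1}(U) = {B, C, D} ∈ τ_X ✓.
Found U = {85, 88} with f^{-1}(U) = {B, D} not in τ_X. Therefore f is NOT continuous.


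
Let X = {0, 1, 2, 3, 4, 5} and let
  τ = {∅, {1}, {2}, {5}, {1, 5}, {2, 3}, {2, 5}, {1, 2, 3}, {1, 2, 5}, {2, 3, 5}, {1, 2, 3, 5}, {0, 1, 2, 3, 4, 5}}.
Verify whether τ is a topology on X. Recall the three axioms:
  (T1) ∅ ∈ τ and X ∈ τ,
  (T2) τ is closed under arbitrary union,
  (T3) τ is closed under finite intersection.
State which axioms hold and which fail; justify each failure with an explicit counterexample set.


τ is NOT a topology on X.

Axiom (T1): ∅ ∈ τ? Yes; X ∈ τ? Yes.
Axiom (T2/T3): check pairwise unions and intersections of members of τ.
Counterexample for (T2): {1} ∪ {2} = {1, 2} ∉ τ. Therefore τ is NOT a topology.


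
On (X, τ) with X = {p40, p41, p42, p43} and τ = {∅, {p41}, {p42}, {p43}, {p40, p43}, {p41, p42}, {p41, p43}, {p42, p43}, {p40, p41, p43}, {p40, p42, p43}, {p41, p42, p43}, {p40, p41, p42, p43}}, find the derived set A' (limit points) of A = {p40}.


A' = ∅

For each x ∈ X, list the open sets U ∈ τ with x ∈ U, then check whether U ∩ (A ∖ {x}) ≠ ∅ for every such U.
  x = p40: open {p40, p43} ∋ x has {p40, p43} ∩ (A ∖ {p40}) = ∅, so x is NOT a limit point.
  x = p41: open {p41} ∋ x has {p41} ∩ (A ∖ {p41}) = ∅, so x is NOT a limit point.
  x = p42: open {p42} ∋ x has {p42} ∩ (A ∖ {p42}) = ∅, so x is NOT a limit point.
  x = p43: open {p43} ∋ x has {p43} ∩ (A ∖ {p43}) = ∅, so x is NOT a limit point.
Collecting: A' = ∅.


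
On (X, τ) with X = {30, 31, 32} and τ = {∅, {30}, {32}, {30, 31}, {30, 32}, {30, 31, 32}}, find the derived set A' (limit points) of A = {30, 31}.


A' = {31}

For each x ∈ X, list the open sets U ∈ τ with x ∈ U, then check whether U ∩ (A ∖ {x}) ≠ ∅ for every such U.
  x = 30: open {30} ∋ x has {30} ∩ (A ∖ {30}) = ∅, so x is NOT a limit point.
  x = 31: opens ∋ x are {30, 31}, {30, 31, 32}; each meets A ∖ {31}, so x IS a limit point.
  x = 32: open {32} ∋ x has {32} ∩ (A ∖ {32}) = ∅, so x is NOT a limit point.
Collecting: A' = {31}.


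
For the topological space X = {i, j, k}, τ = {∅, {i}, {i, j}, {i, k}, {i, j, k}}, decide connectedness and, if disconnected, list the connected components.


(X, τ) is connected.

Find clopen sets (U ∈ τ with X ∖ U ∈ τ):
  U = ∅, X ∖ U = {i, j, k} — both open, so U is clopen.
  U = {i, j, k}, X ∖ U = ∅ — both open, so U is clopen.
Only trivial clopens (∅ and X) exist, so (X, τ) is connected.
Compute connected components by grouping points that agree on all clopens:
  component: {i, j, k}


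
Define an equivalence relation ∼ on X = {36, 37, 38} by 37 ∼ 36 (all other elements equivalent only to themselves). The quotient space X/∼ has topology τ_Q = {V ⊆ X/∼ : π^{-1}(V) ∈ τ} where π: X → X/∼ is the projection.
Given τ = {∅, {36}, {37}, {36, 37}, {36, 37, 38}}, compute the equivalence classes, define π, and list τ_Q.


X/∼ = {[36=37], [38]}; |τ_Q| = 3.

Equivalence classes: [36=37], [38].
Quotient map π: X → X/∼ sends 36 ↦ [36=37], 37 ↦ [36=37], 38 ↦ [38].
For each subset V ⊆ X/∼, compute π^{-1}(V) ⊆ X and check whether π^{-1}(V) ∈ τ. V is open in τ_Q iff π^{-1}(V) ∈ τ.
  V = {}: π^{-1}(V) = ∅ ∈ τ ✓.
  V = {[36=37]}: π^{-1}(V) = {36, 37} ∈ τ ✓.
  V = {[38]}: π^{-1}(V) = {38} ∉ τ ✗.
  V = {[36=37], [38]}: π^{-1}(V) = {36, 37, 38} ∈ τ ✓.
Open sets in the quotient: τ_Q = {{}, {[36=37]}, {[36=37], [38]}} (3 elements).


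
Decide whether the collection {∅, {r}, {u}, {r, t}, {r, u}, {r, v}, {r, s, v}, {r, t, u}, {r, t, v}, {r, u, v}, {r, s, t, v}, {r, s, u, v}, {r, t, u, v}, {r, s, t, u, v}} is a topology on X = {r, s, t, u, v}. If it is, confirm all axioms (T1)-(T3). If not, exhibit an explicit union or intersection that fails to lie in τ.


τ IS a topology on X.

Axiom (T1): ∅ ∈ τ? Yes; X ∈ τ? Yes.
Axiom (T2/T3): check pairwise unions and intersections of members of τ.
All pairwise intersections and unions checked — each lies in τ. Therefore τ satisfies (T1), (T2), (T3): it IS a topology on X.


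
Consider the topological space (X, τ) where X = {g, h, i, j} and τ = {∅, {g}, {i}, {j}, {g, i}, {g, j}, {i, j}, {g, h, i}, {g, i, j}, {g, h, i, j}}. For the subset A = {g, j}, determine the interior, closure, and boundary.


int(A) = {g, j}, cl(A) = {g, h, j}, ∂A = {h}.

Closed sets in (X, τ) are complements of opens:
  closed(X, τ) = {∅, {h}, {j}, {g, h}, {h, i}, {h, j}, {g, h, i}, {g, h, j}, {h, i, j}, {g, h, i, j}}.
int(A) = ⋃ {U ∈ τ : U ⊆ A}. Opens contained in A: ∅, {g}, {j}, {g, j}.
Taking the union of these: int(A) = {g, j}.
cl(A) = ⋂ {C closed : A ⊆ C}. Closed sets containing A: {g, h, j}, {g, h, i, j}.
Intersecting these: cl(A) = {g, h, j}.
∂A = cl(A) ∖ int(A) = {g, h, j} ∖ {g, j} = {h}.


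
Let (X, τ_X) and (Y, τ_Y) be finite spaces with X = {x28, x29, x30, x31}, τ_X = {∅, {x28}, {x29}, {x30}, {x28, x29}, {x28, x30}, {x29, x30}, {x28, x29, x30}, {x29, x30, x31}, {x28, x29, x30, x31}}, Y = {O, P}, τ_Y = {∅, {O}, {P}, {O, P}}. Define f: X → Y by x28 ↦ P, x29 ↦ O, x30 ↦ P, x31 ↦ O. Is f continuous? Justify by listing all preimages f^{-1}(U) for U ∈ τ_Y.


f is NOT continuous.

Compute f^{-1}(U) for each U ∈ τ_Y:
  U = ∅: f^{-1}(U) = ∅ ∈ τ_X ✓.
  U = {O}: f^{-1}(U) = {x29, x31} ∉ τ_X ✗.
  U = {P}: f^{-1}(U) = {x28, x30} ∈ τ_X ✓.
  U = {O, P}: f^{-1}(U) = {x28, x29, x30, x31} ∈ τ_X ✓.
Found U = {O} with f^{-1}(U) = {x29, x31} not in τ_X. Therefore f is NOT continuous.


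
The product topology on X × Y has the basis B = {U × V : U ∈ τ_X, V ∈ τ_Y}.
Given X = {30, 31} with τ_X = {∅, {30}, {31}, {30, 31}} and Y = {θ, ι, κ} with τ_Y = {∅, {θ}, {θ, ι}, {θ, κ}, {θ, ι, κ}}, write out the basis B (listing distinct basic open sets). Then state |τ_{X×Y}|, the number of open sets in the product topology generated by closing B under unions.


Basis B = {∅ × ∅, {30} × {θ}, {31} × {θ}, {30} × {θ, ι}, {30} × {θ, κ}, {30, 31} × {θ}, {31} × {θ, ι}, {31} × {θ, κ}, {30} × {θ, ι, κ}, {31} × {θ, ι, κ}, {30, 31} × {θ, ι}, {30, 31} × {θ, κ}, {30, 31} × {θ, ι, κ}}; |τ_{X×Y}| = 25.

Enumerate products U × V with U ∈ τ_X, V ∈ τ_Y (deduplicated):
  ∅ × ∅ = {} (∅)
  {30} × {θ} = {(30,θ)}
  {31} × {θ} = {(31,θ)}
  {30} × {θ, ι} = {(30,θ), (30,ι)}
  {30} × {θ, κ} = {(30,θ), (30,κ)}
  {30, 31} × {θ} = {(30,θ), (31,θ)}
  {31} × {θ, ι} = {(31,θ), (31,ι)}
  {31} × {θ, κ} = {(31,θ), (31,κ)}
  {30} × {θ, ι, κ} = {(30,θ), (30,ι), (30,κ)}
  {31} × {θ, ι, κ} = {(31,θ), (31,ι), (31,κ)}
  {30, 31} × {θ, ι} = {(30,θ), (30,ι), (31,θ), (31,ι)}
  {30, 31} × {θ, κ} = {(30,θ), (30,κ), (31,θ), (31,κ)}
  {30, 31} × {θ, ι, κ} = {(30,θ), (30,ι), (30,κ), (31,θ), (31,ι), (31,κ)}
These 13 distinct sets form the basis B.
Close under arbitrary unions to get τ_{X×Y}; counting gives |τ_{X×Y}| = 25.


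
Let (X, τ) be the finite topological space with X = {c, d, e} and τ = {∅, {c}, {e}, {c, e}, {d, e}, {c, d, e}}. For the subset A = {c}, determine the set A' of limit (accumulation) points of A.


A' = ∅

For each x ∈ X, list the open sets U ∈ τ with x ∈ U, then check whether U ∩ (A ∖ {x}) ≠ ∅ for every such U.
  x = c: open {c} ∋ x has {c} ∩ (A ∖ {c}) = ∅, so x is NOT a limit point.
  x = d: open {d, e} ∋ x has {d, e} ∩ (A ∖ {d}) = ∅, so x is NOT a limit point.
  x = e: open {e} ∋ x has {e} ∩ (A ∖ {e}) = ∅, so x is NOT a limit point.
Collecting: A' = ∅.


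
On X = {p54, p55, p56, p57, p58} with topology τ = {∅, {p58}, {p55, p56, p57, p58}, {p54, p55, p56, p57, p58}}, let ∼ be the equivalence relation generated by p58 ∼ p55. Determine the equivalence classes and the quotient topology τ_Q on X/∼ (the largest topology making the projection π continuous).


X/∼ = {[p54], [p55=p58], [p56], [p57]}; |τ_Q| = 3.

Equivalence classes: [p54], [p55=p58], [p56], [p57].
Quotient map π: X → X/∼ sends p54 ↦ [p54], p55 ↦ [p55=p58], p56 ↦ [p56], p57 ↦ [p57], p58 ↦ [p55=p58].
For each subset V ⊆ X/∼, compute π^{-1}(V) ⊆ X and check whether π^{-1}(V) ∈ τ. V is open in τ_Q iff π^{-1}(V) ∈ τ.
  V = {}: π^{-1}(V) = ∅ ∈ τ ✓.
  V = {[p54]}: π^{-1}(V) = {p54} ∉ τ ✗.
  V = {[p55=p58]}: π^{-1}(V) = {p55, p58} ∉ τ ✗.
  V = {[p54], [p55=p58]}: π^{-1}(V) = {p54, p55, p58} ∉ τ ✗.
  V = {[p56]}: π^{-1}(V) = {p56} ∉ τ ✗.
  V = {[p54], [p56]}: π^{-1}(V) = {p54, p56} ∉ τ ✗.
  V = {[p55=p58], [p56]}: π^{-1}(V) = {p55, p56, p58} ∉ τ ✗.
  V = {[p54], [p55=p58], [p56]}: π^{-1}(V) = {p54, p55, p56, p58} ∉ τ ✗.
  V = {[p57]}: π^{-1}(V) = {p57} ∉ τ ✗.
  V = {[p54], [p57]}: π^{-1}(V) = {p54, p57} ∉ τ ✗.
  V = {[p55=p58], [p57]}: π^{-1}(V) = {p55, p57, p58} ∉ τ ✗.
  V = {[p54], [p55=p58], [p57]}: π^{-1}(V) = {p54, p55, p57, p58} ∉ τ ✗.
  V = {[p56], [p57]}: π^{-1}(V) = {p56, p57} ∉ τ ✗.
  V = {[p54], [p56], [p57]}: π^{-1}(V) = {p54, p56, p57} ∉ τ ✗.
  V = {[p55=p58], [p56], [p57]}: π^{-1}(V) = {p55, p56, p57, p58} ∈ τ ✓.
  V = {[p54], [p55=p58], [p56], [p57]}: π^{-1}(V) = {p54, p55, p56, p57, p58} ∈ τ ✓.
Open sets in the quotient: τ_Q = {{}, {[p55=p58], [p56], [p57]}, {[p54], [p55=p58], [p56], [p57]}} (3 elements).


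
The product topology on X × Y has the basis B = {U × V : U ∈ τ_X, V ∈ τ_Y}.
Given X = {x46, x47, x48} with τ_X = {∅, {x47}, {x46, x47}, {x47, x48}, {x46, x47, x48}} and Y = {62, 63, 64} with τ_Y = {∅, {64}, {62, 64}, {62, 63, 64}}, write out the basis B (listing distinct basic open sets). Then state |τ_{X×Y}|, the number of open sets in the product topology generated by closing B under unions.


Basis B = {∅ × ∅, {x47} × {64}, {x46, x47} × {64}, {x47} × {62, 64}, {x47, x48} × {64}, {x46, x47, x48} × {64}, {x47} × {62, 63, 64}, {x46, x47} × {62, 64}, {x47, x48} × {62, 64}, {x46, x47} × {62, 63, 64}, {x46, x47, x48} × {62, 64}, {x47, x48} × {62, 63, 64}, {x46, x47, x48} × {62, 63, 64}}; |τ_{X×Y}| = 30.

Enumerate products U × V with U ∈ τ_X, V ∈ τ_Y (deduplicated):
  ∅ × ∅ = {} (∅)
  {x47} × {64} = {(x47,64)}
  {x46, x47} × {64} = {(x46,64), (x47,64)}
  {x47} × {62, 64} = {(x47,62), (x47,64)}
  {x47, x48} × {64} = {(x47,64), (x48,64)}
  {x46, x47, x48} × {64} = {(x46,64), (x47,64), (x48,64)}
  {x47} × {62, 63, 64} = {(x47,62), (x47,63), (x47,64)}
  {x46, x47} × {62, 64} = {(x46,62), (x46,64), (x47,62), (x47,64)}
  {x47, x48} × {62, 64} = {(x47,62), (x47,64), (x48,62), (x48,64)}
  {x46, x47} × {62, 63, 64} = {(x46,62), (x46,63), (x46,64), (x47,62), (x47,63), (x47,64)}
  {x46, x47, x48} × {62, 64} = {(x46,62), (x46,64), (x47,62), (x47,64), (x48,62), (x48,64)}
  {x47, x48} × {62, 63, 64} = {(x47,62), (x47,63), (x47,64), (x48,62), (x48,63), (x48,64)}
  {x46, x47, x48} × {62, 63, 64} = {(x46,62), (x46,63), (x46,64), (x47,62), (x47,63), (x47,64), (x48,62), (x48,63), (x48,64)}
These 13 distinct sets form the basis B.
Close under arbitrary unions to get τ_{X×Y}; counting gives |τ_{X×Y}| = 30.


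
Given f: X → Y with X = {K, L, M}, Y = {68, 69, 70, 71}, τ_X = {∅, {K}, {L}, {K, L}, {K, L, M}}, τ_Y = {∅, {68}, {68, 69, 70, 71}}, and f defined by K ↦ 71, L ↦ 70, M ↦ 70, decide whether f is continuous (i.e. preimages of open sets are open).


f IS continuous.

Compute f^{-1}(U) for each U ∈ τ_Y:
  U = ∅: f^{-1}(U) = ∅ ∈ τ_X ✓.
  U = {68}: f^{-1}(U) = ∅ ∈ τ_X ✓.
  U = {68, 69, 70, 71}: f^{-1}(U) = {K, L, M} ∈ τ_X ✓.
Every preimage lies in τ_X, so f IS continuous.


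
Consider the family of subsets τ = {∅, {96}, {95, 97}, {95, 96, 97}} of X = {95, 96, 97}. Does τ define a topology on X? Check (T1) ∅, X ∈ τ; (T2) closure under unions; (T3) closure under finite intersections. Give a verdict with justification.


τ IS a topology on X.

Axiom (T1): ∅ ∈ τ? Yes; X ∈ τ? Yes.
Axiom (T2/T3): check pairwise unions and intersections of members of τ.
All pairwise intersections and unions checked — each lies in τ. Therefore τ satisfies (T1), (T2), (T3): it IS a topology on X.


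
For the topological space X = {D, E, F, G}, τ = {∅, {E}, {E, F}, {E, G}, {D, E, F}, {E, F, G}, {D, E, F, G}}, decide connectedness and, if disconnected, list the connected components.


(X, τ) is connected.

Find clopen sets (U ∈ τ with X ∖ U ∈ τ):
  U = ∅, X ∖ U = {D, E, F, G} — both open, so U is clopen.
  U = {D, E, F, G}, X ∖ U = ∅ — both open, so U is clopen.
Only trivial clopens (∅ and X) exist, so (X, τ) is connected.
Compute connected components by grouping points that agree on all clopens:
  component: {D, E, F, G}


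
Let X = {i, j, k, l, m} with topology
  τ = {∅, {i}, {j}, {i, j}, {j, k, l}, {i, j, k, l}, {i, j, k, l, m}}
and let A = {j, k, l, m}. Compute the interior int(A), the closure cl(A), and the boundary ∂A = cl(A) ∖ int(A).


int(A) = {j, k, l}, cl(A) = {j, k, l, m}, ∂A = {m}.

Closed sets in (X, τ) are complements of opens:
  closed(X, τ) = {∅, {m}, {i, m}, {k, l, m}, {i, k, l, m}, {j, k, l, m}, {i, j, k, l, m}}.
int(A) = ⋃ {U ∈ τ : U ⊆ A}. Opens contained in A: ∅, {j}, {j, k, l}.
Taking the union of these: int(A) = {j, k, l}.
cl(A) = ⋂ {C closed : A ⊆ C}. Closed sets containing A: {j, k, l, m}, {i, j, k, l, m}.
Intersecting these: cl(A) = {j, k, l, m}.
∂A = cl(A) ∖ int(A) = {j, k, l, m} ∖ {j, k, l} = {m}.


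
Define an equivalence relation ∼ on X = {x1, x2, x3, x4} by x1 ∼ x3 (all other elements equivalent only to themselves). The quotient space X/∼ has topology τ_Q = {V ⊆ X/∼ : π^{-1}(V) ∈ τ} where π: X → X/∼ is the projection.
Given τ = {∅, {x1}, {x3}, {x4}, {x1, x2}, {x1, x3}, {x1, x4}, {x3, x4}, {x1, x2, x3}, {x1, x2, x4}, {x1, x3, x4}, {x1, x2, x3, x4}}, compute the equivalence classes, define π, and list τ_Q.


X/∼ = {[x1=x3], [x2], [x4]}; |τ_Q| = 6.

Equivalence classes: [x1=x3], [x2], [x4].
Quotient map π: X → X/∼ sends x1 ↦ [x1=x3], x2 ↦ [x2], x3 ↦ [x1=x3], x4 ↦ [x4].
For each subset V ⊆ X/∼, compute π^{-1}(V) ⊆ X and check whether π^{-1}(V) ∈ τ. V is open in τ_Q iff π^{-1}(V) ∈ τ.
  V = {}: π^{-1}(V) = ∅ ∈ τ ✓.
  V = {[x1=x3]}: π^{-1}(V) = {x1, x3} ∈ τ ✓.
  V = {[x2]}: π^{-1}(V) = {x2} ∉ τ ✗.
  V = {[x1=x3], [x2]}: π^{-1}(V) = {x1, x2, x3} ∈ τ ✓.
  V = {[x4]}: π^{-1}(V) = {x4} ∈ τ ✓.
  V = {[x1=x3], [x4]}: π^{-1}(V) = {x1, x3, x4} ∈ τ ✓.
  V = {[x2], [x4]}: π^{-1}(V) = {x2, x4} ∉ τ ✗.
  V = {[x1=x3], [x2], [x4]}: π^{-1}(V) = {x1, x2, x3, x4} ∈ τ ✓.
Open sets in the quotient: τ_Q = {{}, {[x1=x3]}, {[x1=x3], [x2]}, {[x4]}, {[x1=x3], [x4]}, {[x1=x3], [x2], [x4]}} (6 elements).


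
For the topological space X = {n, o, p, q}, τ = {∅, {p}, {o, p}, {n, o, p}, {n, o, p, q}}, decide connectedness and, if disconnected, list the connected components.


(X, τ) is connected.

Find clopen sets (U ∈ τ with X ∖ U ∈ τ):
  U = ∅, X ∖ U = {n, o, p, q} — both open, so U is clopen.
  U = {n, o, p, q}, X ∖ U = ∅ — both open, so U is clopen.
Only trivial clopens (∅ and X) exist, so (X, τ) is connected.
Compute connected components by grouping points that agree on all clopens:
  component: {n, o, p, q}


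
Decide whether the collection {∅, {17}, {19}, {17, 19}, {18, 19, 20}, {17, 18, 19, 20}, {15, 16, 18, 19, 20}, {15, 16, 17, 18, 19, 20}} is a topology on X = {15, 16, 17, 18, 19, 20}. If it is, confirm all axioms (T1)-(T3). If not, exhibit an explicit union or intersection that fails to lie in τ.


τ IS a topology on X.

Axiom (T1): ∅ ∈ τ? Yes; X ∈ τ? Yes.
Axiom (T2/T3): check pairwise unions and intersections of members of τ.
All pairwise intersections and unions checked — each lies in τ. Therefore τ satisfies (T1), (T2), (T3): it IS a topology on X.


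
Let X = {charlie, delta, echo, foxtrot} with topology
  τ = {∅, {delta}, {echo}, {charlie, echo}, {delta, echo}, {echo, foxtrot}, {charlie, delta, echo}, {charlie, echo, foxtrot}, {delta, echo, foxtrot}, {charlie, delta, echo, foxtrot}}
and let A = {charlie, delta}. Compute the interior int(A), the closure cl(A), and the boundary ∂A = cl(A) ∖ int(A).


int(A) = {delta}, cl(A) = {charlie, delta}, ∂A = {charlie}.

Closed sets in (X, τ) are complements of opens:
  closed(X, τ) = {∅, {charlie}, {delta}, {foxtrot}, {charlie, delta}, {charlie, foxtrot}, {delta, foxtrot}, {charlie, delta, foxtrot}, {charlie, echo, foxtrot}, {charlie, delta, echo, foxtrot}}.
int(A) = ⋃ {U ∈ τ : U ⊆ A}. Opens contained in A: ∅, {delta}.
Taking the union of these: int(A) = {delta}.
cl(A) = ⋂ {C closed : A ⊆ C}. Closed sets containing A: {charlie, delta}, {charlie, delta, foxtrot}, {charlie, delta, echo, foxtrot}.
Intersecting these: cl(A) = {charlie, delta}.
∂A = cl(A) ∖ int(A) = {charlie, delta} ∖ {delta} = {charlie}.


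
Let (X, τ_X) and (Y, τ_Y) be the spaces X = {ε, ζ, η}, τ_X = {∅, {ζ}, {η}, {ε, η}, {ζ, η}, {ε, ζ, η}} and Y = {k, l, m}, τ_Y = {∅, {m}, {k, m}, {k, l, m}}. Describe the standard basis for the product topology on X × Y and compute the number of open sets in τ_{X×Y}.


Basis B = {∅ × ∅, {ζ} × {m}, {η} × {m}, {ε, η} × {m}, {ζ} × {k, m}, {ζ, η} × {m}, {η} × {k, m}, {ε, ζ, η} × {m}, {ζ} × {k, l, m}, {η} × {k, l, m}, {ε, η} × {k, m}, {ζ, η} × {k, m}, {ε, η} × {k, l, m}, {ε, ζ, η} × {k, m}, {ζ, η} × {k, l, m}, {ε, ζ, η} × {k, l, m}}; |τ_{X×Y}| = 40.

Enumerate products U × V with U ∈ τ_X, V ∈ τ_Y (deduplicated):
  ∅ × ∅ = {} (∅)
  {ζ} × {m} = {(ζ,m)}
  {η} × {m} = {(η,m)}
  {ε, η} × {m} = {(ε,m), (η,m)}
  {ζ} × {k, m} = {(ζ,k), (ζ,m)}
  {ζ, η} × {m} = {(ζ,m), (η,m)}
  {η} × {k, m} = {(η,k), (η,m)}
  {ε, ζ, η} × {m} = {(ε,m), (ζ,m), (η,m)}
  {ζ} × {k, l, m} = {(ζ,k), (ζ,l), (ζ,m)}
  {η} × {k, l, m} = {(η,k), (η,l), (η,m)}
  {ε, η} × {k, m} = {(ε,k), (ε,m), (η,k), (η,m)}
  {ζ, η} × {k, m} = {(ζ,k), (ζ,m), (η,k), (η,m)}
  {ε, η} × {k, l, m} = {(ε,k), (ε,l), (ε,m), (η,k), (η,l), (η,m)}
  {ε, ζ, η} × {k, m} = {(ε,k), (ε,m), (ζ,k), (ζ,m), (η,k), (η,m)}
  {ζ, η} × {k, l, m} = {(ζ,k), (ζ,l), (ζ,m), (η,k), (η,l), (η,m)}
  {ε, ζ, η} × {k, l, m} = {(ε,k), (ε,l), (ε,m), (ζ,k), (ζ,l), (ζ,m), (η,k), (η,l), (η,m)}
These 16 distinct sets form the basis B.
Close under arbitrary unions to get τ_{X×Y}; counting gives |τ_{X×Y}| = 40.


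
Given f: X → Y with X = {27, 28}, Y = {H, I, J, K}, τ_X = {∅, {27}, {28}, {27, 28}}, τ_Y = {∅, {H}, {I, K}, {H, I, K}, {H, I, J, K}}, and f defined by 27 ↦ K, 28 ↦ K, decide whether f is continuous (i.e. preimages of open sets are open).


f IS continuous.

Compute f^{-1}(U) for each U ∈ τ_Y:
  U = ∅: f^{-1}(U) = ∅ ∈ τ_X ✓.
  U = {H}: f^{-1}(U) = ∅ ∈ τ_X ✓.
  U = {I, K}: f^{-1}(U) = {27, 28} ∈ τ_X ✓.
  U = {H, I, K}: f^{-1}(U) = {27, 28} ∈ τ_X ✓.
  U = {H, I, J, K}: f^{-1}(U) = {27, 28} ∈ τ_X ✓.
Every preimage lies in τ_X, so f IS continuous.


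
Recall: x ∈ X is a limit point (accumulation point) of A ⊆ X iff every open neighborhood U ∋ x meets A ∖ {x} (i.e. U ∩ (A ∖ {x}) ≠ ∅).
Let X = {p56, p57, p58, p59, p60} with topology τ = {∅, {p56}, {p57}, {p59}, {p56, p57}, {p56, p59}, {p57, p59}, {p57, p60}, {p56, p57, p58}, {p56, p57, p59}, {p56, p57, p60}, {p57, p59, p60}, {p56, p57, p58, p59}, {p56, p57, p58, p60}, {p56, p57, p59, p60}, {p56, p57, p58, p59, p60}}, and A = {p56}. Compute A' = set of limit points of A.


A' = {p58}

For each x ∈ X, list the open sets U ∈ τ with x ∈ U, then check whether U ∩ (A ∖ {x}) ≠ ∅ for every such U.
  x = p56: open {p56} ∋ x has {p56} ∩ (A ∖ {p56}) = ∅, so x is NOT a limit point.
  x = p57: open {p57} ∋ x has {p57} ∩ (A ∖ {p57}) = ∅, so x is NOT a limit point.
  x = p58: opens ∋ x are {p56, p57, p58}, {p56, p57, p58, p59}, {p56, p57, p58, p60}, {p56, p57, p58, p59, p60}; each meets A ∖ {p58}, so x IS a limit point.
  x = p59: open {p59} ∋ x has {p59} ∩ (A ∖ {p59}) = ∅, so x is NOT a limit point.
  x = p60: open {p57, p60} ∋ x has {p57, p60} ∩ (A ∖ {p60}) = ∅, so x is NOT a limit point.
Collecting: A' = {p58}.


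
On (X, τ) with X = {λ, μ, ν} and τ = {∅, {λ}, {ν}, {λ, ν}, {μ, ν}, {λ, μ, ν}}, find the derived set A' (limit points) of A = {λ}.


A' = ∅

For each x ∈ X, list the open sets U ∈ τ with x ∈ U, then check whether U ∩ (A ∖ {x}) ≠ ∅ for every such U.
  x = λ: open {λ} ∋ x has {λ} ∩ (A ∖ {λ}) = ∅, so x is NOT a limit point.
  x = μ: open {μ, ν} ∋ x has {μ, ν} ∩ (A ∖ {μ}) = ∅, so x is NOT a limit point.
  x = ν: open {ν} ∋ x has {ν} ∩ (A ∖ {ν}) = ∅, so x is NOT a limit point.
Collecting: A' = ∅.


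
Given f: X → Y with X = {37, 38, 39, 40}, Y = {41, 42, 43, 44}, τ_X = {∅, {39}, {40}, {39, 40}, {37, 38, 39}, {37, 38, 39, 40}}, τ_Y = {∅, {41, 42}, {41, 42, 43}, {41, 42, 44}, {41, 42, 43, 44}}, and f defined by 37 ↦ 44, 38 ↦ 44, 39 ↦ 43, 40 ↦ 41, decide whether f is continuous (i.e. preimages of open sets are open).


f is NOT continuous.

Compute f^{-1}(U) for each U ∈ τ_Y:
  U = ∅: f^{-1}(U) = ∅ ∈ τ_X ✓.
  U = {41, 42}: f^{-1}(U) = {40} ∈ τ_X ✓.
  U = {41, 42, 43}: f^{-1}(U) = {39, 40} ∈ τ_X ✓.
  U = {41, 42, 44}: f^{-1}(U) = {37, 38, 40} ∉ τ_X ✗.
  U = {41, 42, 43, 44}: f^{-1}(U) = {37, 38, 39, 40} ∈ τ_X ✓.
Found U = {41, 42, 44} with f^{-1}(U) = {37, 38, 40} not in τ_X. Therefore f is NOT continuous.


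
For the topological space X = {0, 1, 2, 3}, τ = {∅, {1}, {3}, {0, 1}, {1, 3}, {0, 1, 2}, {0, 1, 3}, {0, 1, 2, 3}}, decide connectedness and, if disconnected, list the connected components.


(X, τ) is disconnected; components = [{3}, {0, 1, 2}].

Find clopen sets (U ∈ τ with X ∖ U ∈ τ):
  U = ∅, X ∖ U = {0, 1, 2, 3} — both open, so U is clopen.
  U = {3}, X ∖ U = {0, 1, 2} — both open, so U is clopen.
  U = {0, 1, 2}, X ∖ U = {3} — both open, so U is clopen.
  U = {0, 1, 2, 3}, X ∖ U = ∅ — both open, so U is clopen.
Nontrivial clopen(s) exist: e.g. {0, 1, 2}. So (X, τ) is disconnected.
Compute connected components by grouping points that agree on all clopens:
  component: {3}
  component: {0, 1, 2}


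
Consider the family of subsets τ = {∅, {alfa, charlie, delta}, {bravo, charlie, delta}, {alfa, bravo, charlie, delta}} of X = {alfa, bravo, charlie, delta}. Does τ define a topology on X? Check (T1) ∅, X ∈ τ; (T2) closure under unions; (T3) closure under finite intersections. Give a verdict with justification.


τ is NOT a topology on X.

Axiom (T1): ∅ ∈ τ? Yes; X ∈ τ? Yes.
Axiom (T2/T3): check pairwise unions and intersections of members of τ.
Counterexample for (T3): {alfa, charlie, delta} ∩ {bravo, charlie, delta} = {charlie, delta} ∉ τ. Therefore τ is NOT a topology.


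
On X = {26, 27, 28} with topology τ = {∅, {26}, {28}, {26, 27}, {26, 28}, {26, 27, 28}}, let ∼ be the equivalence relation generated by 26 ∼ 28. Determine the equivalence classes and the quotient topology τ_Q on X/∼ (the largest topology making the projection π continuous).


X/∼ = {[26=28], [27]}; |τ_Q| = 3.

Equivalence classes: [26=28], [27].
Quotient map π: X → X/∼ sends 26 ↦ [26=28], 27 ↦ [27], 28 ↦ [26=28].
For each subset V ⊆ X/∼, compute π^{-1}(V) ⊆ X and check whether π^{-1}(V) ∈ τ. V is open in τ_Q iff π^{-1}(V) ∈ τ.
  V = {}: π^{-1}(V) = ∅ ∈ τ ✓.
  V = {[26=28]}: π^{-1}(V) = {26, 28} ∈ τ ✓.
  V = {[27]}: π^{-1}(V) = {27} ∉ τ ✗.
  V = {[26=28], [27]}: π^{-1}(V) = {26, 27, 28} ∈ τ ✓.
Open sets in the quotient: τ_Q = {{}, {[26=28]}, {[26=28], [27]}} (3 elements).


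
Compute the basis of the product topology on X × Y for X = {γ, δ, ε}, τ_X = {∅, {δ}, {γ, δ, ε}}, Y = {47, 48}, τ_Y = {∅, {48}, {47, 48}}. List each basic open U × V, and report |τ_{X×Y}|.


Basis B = {∅ × ∅, {δ} × {48}, {δ} × {47, 48}, {γ, δ, ε} × {48}, {γ, δ, ε} × {47, 48}}; |τ_{X×Y}| = 6.

Enumerate products U × V with U ∈ τ_X, V ∈ τ_Y (deduplicated):
  ∅ × ∅ = {} (∅)
  {δ} × {48} = {(δ,48)}
  {δ} × {47, 48} = {(δ,47), (δ,48)}
  {γ, δ, ε} × {48} = {(γ,48), (δ,48), (ε,48)}
  {γ, δ, ε} × {47, 48} = {(γ,47), (γ,48), (δ,47), (δ,48), (ε,47), (ε,48)}
These 5 distinct sets form the basis B.
Close under arbitrary unions to get τ_{X×Y}; counting gives |τ_{X×Y}| = 6.


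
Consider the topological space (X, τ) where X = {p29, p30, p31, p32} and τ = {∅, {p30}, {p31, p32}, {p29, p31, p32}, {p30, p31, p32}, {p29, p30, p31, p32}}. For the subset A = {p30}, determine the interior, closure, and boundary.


int(A) = {p30}, cl(A) = {p30}, ∂A = ∅.

Closed sets in (X, τ) are complements of opens:
  closed(X, τ) = {∅, {p29}, {p30}, {p29, p30}, {p29, p31, p32}, {p29, p30, p31, p32}}.
int(A) = ⋃ {U ∈ τ : U ⊆ A}. Opens contained in A: ∅, {p30}.
Taking the union of these: int(A) = {p30}.
cl(A) = ⋂ {C closed : A ⊆ C}. Closed sets containing A: {p30}, {p29, p30}, {p29, p30, p31, p32}.
Intersecting these: cl(A) = {p30}.
∂A = cl(A) ∖ int(A) = {p30} ∖ {p30} = ∅.


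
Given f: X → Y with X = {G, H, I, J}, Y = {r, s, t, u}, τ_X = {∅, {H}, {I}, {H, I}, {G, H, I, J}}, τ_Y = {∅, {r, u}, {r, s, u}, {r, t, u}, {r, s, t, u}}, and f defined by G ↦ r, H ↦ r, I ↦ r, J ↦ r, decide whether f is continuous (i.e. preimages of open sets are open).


f IS continuous.

Compute f^{-1}(U) for each U ∈ τ_Y:
  U = ∅: f^{-1}(U) = ∅ ∈ τ_X ✓.
  U = {r, u}: f^{-1}(U) = {G, H, I, J} ∈ τ_X ✓.
  U = {r, s, u}: f^{-1}(U) = {G, H, I, J} ∈ τ_X ✓.
  U = {r, t, u}: f^{-1}(U) = {G, H, I, J} ∈ τ_X ✓.
  U = {r, s, t, u}: f^{-1}(U) = {G, H, I, J} ∈ τ_X ✓.
Every preimage lies in τ_X, so f IS continuous.


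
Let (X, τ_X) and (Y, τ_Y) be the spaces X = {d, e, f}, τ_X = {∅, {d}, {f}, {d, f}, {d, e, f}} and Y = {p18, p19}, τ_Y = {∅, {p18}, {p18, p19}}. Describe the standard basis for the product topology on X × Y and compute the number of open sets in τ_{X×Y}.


Basis B = {∅ × ∅, {d} × {p18}, {f} × {p18}, {d} × {p18, p19}, {d, f} × {p18}, {f} × {p18, p19}, {d, e, f} × {p18}, {d, f} × {p18, p19}, {d, e, f} × {p18, p19}}; |τ_{X×Y}| = 14.

Enumerate products U × V with U ∈ τ_X, V ∈ τ_Y (deduplicated):
  ∅ × ∅ = {} (∅)
  {d} × {p18} = {(d,p18)}
  {f} × {p18} = {(f,p18)}
  {d} × {p18, p19} = {(d,p18), (d,p19)}
  {d, f} × {p18} = {(d,p18), (f,p18)}
  {f} × {p18, p19} = {(f,p18), (f,p19)}
  {d, e, f} × {p18} = {(d,p18), (e,p18), (f,p18)}
  {d, f} × {p18, p19} = {(d,p18), (d,p19), (f,p18), (f,p19)}
  {d, e, f} × {p18, p19} = {(d,p18), (d,p19), (e,p18), (e,p19), (f,p18), (f,p19)}
These 9 distinct sets form the basis B.
Close under arbitrary unions to get τ_{X×Y}; counting gives |τ_{X×Y}| = 14.


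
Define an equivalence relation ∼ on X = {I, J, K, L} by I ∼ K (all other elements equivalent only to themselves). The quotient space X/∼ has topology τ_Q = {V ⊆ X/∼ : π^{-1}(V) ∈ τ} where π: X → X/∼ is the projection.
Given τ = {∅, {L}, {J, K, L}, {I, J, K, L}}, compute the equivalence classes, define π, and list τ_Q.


X/∼ = {[I=K], [J], [L]}; |τ_Q| = 3.

Equivalence classes: [I=K], [J], [L].
Quotient map π: X → X/∼ sends I ↦ [I=K], J ↦ [J], K ↦ [I=K], L ↦ [L].
For each subset V ⊆ X/∼, compute π^{-1}(V) ⊆ X and check whether π^{-1}(V) ∈ τ. V is open in τ_Q iff π^{-1}(V) ∈ τ.
  V = {}: π^{-1}(V) = ∅ ∈ τ ✓.
  V = {[I=K]}: π^{-1}(V) = {I, K} ∉ τ ✗.
  V = {[J]}: π^{-1}(V) = {J} ∉ τ ✗.
  V = {[I=K], [J]}: π^{-1}(V) = {I, J, K} ∉ τ ✗.
  V = {[L]}: π^{-1}(V) = {L} ∈ τ ✓.
  V = {[I=K], [L]}: π^{-1}(V) = {I, K, L} ∉ τ ✗.
  V = {[J], [L]}: π^{-1}(V) = {J, L} ∉ τ ✗.
  V = {[I=K], [J], [L]}: π^{-1}(V) = {I, J, K, L} ∈ τ ✓.
Open sets in the quotient: τ_Q = {{}, {[L]}, {[I=K], [J], [L]}} (3 elements).


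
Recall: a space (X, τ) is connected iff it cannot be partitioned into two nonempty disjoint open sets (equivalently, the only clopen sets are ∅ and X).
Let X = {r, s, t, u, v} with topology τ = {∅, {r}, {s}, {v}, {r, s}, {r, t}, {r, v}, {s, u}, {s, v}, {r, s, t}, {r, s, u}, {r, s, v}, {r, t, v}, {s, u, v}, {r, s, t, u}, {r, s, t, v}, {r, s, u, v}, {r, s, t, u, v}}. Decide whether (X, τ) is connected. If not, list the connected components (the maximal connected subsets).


(X, τ) is disconnected; components = [{v}, {r, t}, {s, u}].

Find clopen sets (U ∈ τ with X ∖ U ∈ τ):
  U = ∅, X ∖ U = {r, s, t, u, v} — both open, so U is clopen.
  U = {v}, X ∖ U = {r, s, t, u} — both open, so U is clopen.
  U = {r, t}, X ∖ U = {s, u, v} — both open, so U is clopen.
  U = {s, u}, X ∖ U = {r, t, v} — both open, so U is clopen.
  U = {r, t, v}, X ∖ U = {s, u} — both open, so U is clopen.
  U = {s, u, v}, X ∖ U = {r, t} — both open, so U is clopen.
  U = {r, s, t, u}, X ∖ U = {v} — both open, so U is clopen.
  U = {r, s, t, u, v}, X ∖ U = ∅ — both open, so U is clopen.
Nontrivial clopen(s) exist: e.g. {r, t}. So (X, τ) is disconnected.
Compute connected components by grouping points that agree on all clopens:
  component: {v}
  component: {r, t}
  component: {s, u}
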